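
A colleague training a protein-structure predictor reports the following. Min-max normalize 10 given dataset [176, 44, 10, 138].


min=10, max=176
(10-10)/(176-10) = 0/166 = 0.0

0.0


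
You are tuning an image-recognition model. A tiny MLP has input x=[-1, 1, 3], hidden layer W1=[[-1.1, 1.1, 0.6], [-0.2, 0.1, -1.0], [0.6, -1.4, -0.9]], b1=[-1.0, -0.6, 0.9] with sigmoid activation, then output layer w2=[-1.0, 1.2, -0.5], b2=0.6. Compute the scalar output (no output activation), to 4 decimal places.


z1[0] = (-1.1)·(-1) + (1.1)·(1) + (0.6)·(3) - 1.0 = 3.0
z1[1] = (-0.2)·(-1) + (0.1)·(1) + (-1.0)·(3) - 0.6 = -3.3
z1[2] = (0.6)·(-1) + (-1.4)·(1) + (-0.9)·(3) + 0.9 = -3.8
h = sigmoid(z1) = [0.9526, 0.0356, 0.0219]
output = (-1.0)·(0.9526) + (1.2)·(0.0356) + (-0.5)·(0.0219) + 0.6 = -0.3208

-0.3208


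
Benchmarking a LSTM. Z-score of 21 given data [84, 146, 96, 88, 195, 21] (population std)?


μ = 105, σ = 54.2341
z = (21 - 105)/54.2341 = -1.5488

-1.5488


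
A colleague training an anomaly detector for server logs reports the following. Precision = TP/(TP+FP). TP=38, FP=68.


Precision = TP/(TP+FP)
= 38/(38+68)
= 38/106 = 35.85%

35.85%


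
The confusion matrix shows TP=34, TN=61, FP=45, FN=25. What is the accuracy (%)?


Accuracy = (TP+TN)/(TP+TN+FP+FN)
= (34+61)/(165)
= 95/165 = 57.58%

57.58%


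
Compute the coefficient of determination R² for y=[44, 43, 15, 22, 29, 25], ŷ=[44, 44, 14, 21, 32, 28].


ȳ = 29.6667
SS_res = Σ(y-ŷ)² = 21
SS_tot = Σ(y-ȳ)² = 679.33
R² = 1 - SS_res/SS_tot = 1 - 0.0309 = 0.9691

0.9691


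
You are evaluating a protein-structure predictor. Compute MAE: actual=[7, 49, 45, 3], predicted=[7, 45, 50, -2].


Absolute errors: |7-7|=0, |49-45|=4, |45-50|=5, |3+ 2|=5
Sum = 14
MAE = 14/4 = 7/2

7/2


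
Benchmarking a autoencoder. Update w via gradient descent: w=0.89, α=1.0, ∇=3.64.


w_new = w - α·∇
= 0.89 - 1.0·3.64
= 0.89 - 3.64
= -2.75

-2.75


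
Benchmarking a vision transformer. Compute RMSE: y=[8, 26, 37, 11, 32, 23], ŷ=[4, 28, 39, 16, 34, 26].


MSE = 62/6 = 10.3333
RMSE = √(62/6) = 3.2146

3.2146


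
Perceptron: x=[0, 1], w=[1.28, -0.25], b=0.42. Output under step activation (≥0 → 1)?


z = (0)·(1.28) + (1)·(-0.25) + 0.42
  = 0.17
step(z) = 1 (z≥0)

1


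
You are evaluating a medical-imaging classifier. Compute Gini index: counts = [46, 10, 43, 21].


Probabilities: [46/120, 10/120, 43/120, 21/120] ≈ [0.3833, 0.0833, 0.3583, 0.175]
Σpᵢ² = (2116 + 100 + 1849 + 441)/120² = 4506/14400
Gini = 1 - Σpᵢ² = 1 - 4506/14400 = 0.6871

0.6871


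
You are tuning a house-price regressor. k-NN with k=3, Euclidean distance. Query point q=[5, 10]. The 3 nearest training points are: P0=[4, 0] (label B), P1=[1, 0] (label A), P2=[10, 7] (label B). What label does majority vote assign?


d(q,P0) = 10.0499  (label B)
d(q,P1) = 10.7703  (label A)
d(q,P2) = 5.831  (label B)
Votes: A=1, B=2
Majority → B

B


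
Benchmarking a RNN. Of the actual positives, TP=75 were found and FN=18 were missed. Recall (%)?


Recall = TP/(TP+FN)
= 75/(75+18)
= 75/93 = 80.65%

80.65%


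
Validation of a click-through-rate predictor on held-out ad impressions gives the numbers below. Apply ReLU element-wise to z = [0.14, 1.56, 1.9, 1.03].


ReLU(0.14) = max(0, 0.14) = 0.14
ReLU(1.56) = max(0, 1.56) = 1.56
ReLU(1.9) = max(0, 1.9) = 1.9
ReLU(1.03) = max(0, 1.03) = 1.03
result = [0.14, 1.56, 1.9, 1.03]

[0.14, 1.56, 1.9, 1.03]


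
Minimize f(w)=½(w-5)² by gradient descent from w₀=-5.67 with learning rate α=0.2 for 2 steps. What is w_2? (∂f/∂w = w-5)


step 1: grad = -5.67-5 = -10.67; w = -5.67 - 0.2·(-10.67) = -3.536
step 2: grad = -3.536-5 = -8.536; w = -3.536 - 0.2·(-8.536) = -1.8288

-1.8288


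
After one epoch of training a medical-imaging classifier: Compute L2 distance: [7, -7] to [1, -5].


d = √((7-1)² + (-7+ 5)²)
  = √(36 + 4)
  = √40 = 6.3246

6.3246


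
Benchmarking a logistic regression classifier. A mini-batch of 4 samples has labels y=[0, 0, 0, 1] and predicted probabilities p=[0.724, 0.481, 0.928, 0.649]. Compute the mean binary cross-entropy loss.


L[0] = -ln(1-0.724) = -ln(0.276) = 1.2874
L[1] = -ln(1-0.481) = -ln(0.519) = 0.6559
L[2] = -ln(1-0.928) = -ln(0.072) = 2.6311
L[3] = -ln(0.649) = 0.4323
mean = (1.2874 + 0.6559 + 2.6311 + 0.4323)/4 = 1.2517

1.2517


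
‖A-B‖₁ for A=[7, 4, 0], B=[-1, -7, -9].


d = |7+ 1| + |4+ 7| + |0+ 9|
  = 8 + 11 + 9
  = 28

28


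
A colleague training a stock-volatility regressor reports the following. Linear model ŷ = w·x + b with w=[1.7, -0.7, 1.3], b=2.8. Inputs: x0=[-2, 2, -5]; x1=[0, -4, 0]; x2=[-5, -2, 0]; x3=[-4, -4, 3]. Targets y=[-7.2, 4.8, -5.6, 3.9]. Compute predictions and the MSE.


ŷ0 = (1.7)·(-2) + (-0.7)·(2) + (1.3)·(-5) + 2.8 = -8.5
ŷ1 = (1.7)·(0) + (-0.7)·(-4) + (1.3)·(0) + 2.8 = 5.6
ŷ2 = (1.7)·(-5) + (-0.7)·(-2) + (1.3)·(0) + 2.8 = -4.3
ŷ3 = (1.7)·(-4) + (-0.7)·(-4) + (1.3)·(3) + 2.8 = 2.7
errors² = [1.69, 0.64, 1.69, 1.44]
MSE = 5.4600/4 = 1.365

1.365


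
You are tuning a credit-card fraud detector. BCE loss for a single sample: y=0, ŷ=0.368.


BCE = -[y·ln(p) + (1-y)·ln(1-p)]
= -0 - 1·ln(1-0.368)
= -ln(0.632) = 0.4589

0.4589


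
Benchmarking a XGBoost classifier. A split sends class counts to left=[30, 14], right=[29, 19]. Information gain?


Parent = [59, 33], H_parent = 0.9416
H_left = 0.9024 (n=44), H_right = 0.9685 (n=48)
H_children = (44/92)·0.9024 + (48/92)·0.9685 = 0.9369
IG = 0.9416 - 0.9369 = 0.0047

0.0047


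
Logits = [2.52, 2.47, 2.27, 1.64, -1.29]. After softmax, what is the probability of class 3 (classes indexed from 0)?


Exponentials: e^2.52=12.4286, e^2.47=11.8224, e^2.27=9.6794, e^1.64=5.1552, e^-1.29=0.2753
Sum = 39.3609
Softmax = [0.3158, 0.3004, 0.2459, 0.131, 0.007]
p[3] = 5.1552/39.3609 = 0.131

0.131


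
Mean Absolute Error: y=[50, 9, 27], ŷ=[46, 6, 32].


Absolute errors: |50-46|=4, |9-6|=3, |27-32|=5
Sum = 12
MAE = 12/3 = 4

4


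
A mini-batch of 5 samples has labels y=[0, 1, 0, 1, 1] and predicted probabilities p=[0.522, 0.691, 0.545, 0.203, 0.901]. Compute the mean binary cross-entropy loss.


L[0] = -ln(1-0.522) = -ln(0.478) = 0.7381
L[1] = -ln(0.691) = 0.3696
L[2] = -ln(1-0.545) = -ln(0.455) = 0.7875
L[3] = -ln(0.203) = 1.5945
L[4] = -ln(0.901) = 0.1043
mean = (0.7381 + 0.3696 + 0.7875 + 1.5945 + 0.1043)/5 = 0.7188

0.7188


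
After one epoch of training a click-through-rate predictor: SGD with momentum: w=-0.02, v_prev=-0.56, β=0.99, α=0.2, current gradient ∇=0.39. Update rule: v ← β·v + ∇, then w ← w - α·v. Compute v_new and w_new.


v_new = 0.99·-0.56 + 0.39 = -0.5544 + 0.39 = -0.1644
w_new = -0.02 - 0.2·-0.1644 = -0.02 + 0.03288 = 0.01288

v_new=-0.1644, w_new=0.01288


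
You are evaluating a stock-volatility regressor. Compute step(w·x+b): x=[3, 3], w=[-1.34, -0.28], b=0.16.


z = (3)·(-1.34) + (3)·(-0.28) + 0.16
  = -4.7
step(z) = 0 (z<0)

0


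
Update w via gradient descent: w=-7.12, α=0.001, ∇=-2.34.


w_new = w - α·∇
= -7.12 - 0.001·-2.34
= -7.12 + 0.00234
= -7.11766

-7.11766


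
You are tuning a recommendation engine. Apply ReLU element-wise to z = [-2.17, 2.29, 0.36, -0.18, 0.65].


ReLU(-2.17) = max(0, -2.17) = 0.0
ReLU(2.29) = max(0, 2.29) = 2.29
ReLU(0.36) = max(0, 0.36) = 0.36
ReLU(-0.18) = max(0, -0.18) = 0.0
ReLU(0.65) = max(0, 0.65) = 0.65
result = [0.0, 2.29, 0.36, 0.0, 0.65]

[0.0, 2.29, 0.36, 0.0, 0.65]


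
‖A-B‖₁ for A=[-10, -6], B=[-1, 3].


d = |-10+ 1| + |-6-3|
  = 9 + 9
  = 18

18


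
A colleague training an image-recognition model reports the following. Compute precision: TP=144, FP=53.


Precision = TP/(TP+FP)
= 144/(144+53)
= 144/197 = 73.1%

73.1%


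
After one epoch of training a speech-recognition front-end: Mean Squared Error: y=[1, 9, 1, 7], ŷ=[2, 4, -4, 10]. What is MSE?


Squared errors: (1-2)²=1, (9-4)²=25, (1+ 4)²=25, (7-10)²=9
Sum = 60
MSE = 60/4 = 15

15


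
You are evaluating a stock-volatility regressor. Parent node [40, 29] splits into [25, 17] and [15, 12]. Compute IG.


Parent = [40, 29], H_parent = 0.9816
H_left = 0.9737 (n=42), H_right = 0.9911 (n=27)
H_children = (42/69)·0.9737 + (27/69)·0.9911 = 0.9805
IG = 0.9816 - 0.9805 = 0.0011

0.0011


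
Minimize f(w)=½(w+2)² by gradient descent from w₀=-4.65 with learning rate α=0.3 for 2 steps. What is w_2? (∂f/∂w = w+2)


step 1: grad = -4.65+2 = -2.65; w = -4.65 - 0.3·(-2.65) = -3.855
step 2: grad = -3.855+2 = -1.855; w = -3.855 - 0.3·(-1.855) = -3.2985

-3.2985


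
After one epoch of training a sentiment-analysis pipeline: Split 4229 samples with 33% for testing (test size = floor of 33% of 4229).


Test = ⌊4229·33/100⌋ = 1395
Train = 4229 - 1395 = 2834

Train: 2834, Test: 1395


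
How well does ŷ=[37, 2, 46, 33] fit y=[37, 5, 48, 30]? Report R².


ȳ = 30
SS_res = Σ(y-ŷ)² = 22
SS_tot = Σ(y-ȳ)² = 998
R² = 1 - SS_res/SS_tot = 1 - 0.022 = 0.978

0.978


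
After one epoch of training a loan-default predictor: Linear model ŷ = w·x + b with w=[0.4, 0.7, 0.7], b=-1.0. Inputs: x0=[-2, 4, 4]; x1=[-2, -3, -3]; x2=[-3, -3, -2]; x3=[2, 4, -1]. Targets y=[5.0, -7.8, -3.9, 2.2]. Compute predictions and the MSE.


ŷ0 = (0.4)·(-2) + (0.7)·(4) + (0.7)·(4) - 1.0 = 3.8
ŷ1 = (0.4)·(-2) + (0.7)·(-3) + (0.7)·(-3) - 1.0 = -6.0
ŷ2 = (0.4)·(-3) + (0.7)·(-3) + (0.7)·(-2) - 1.0 = -5.7
ŷ3 = (0.4)·(2) + (0.7)·(4) + (0.7)·(-1) - 1.0 = 1.9
errors² = [1.44, 3.24, 3.24, 0.09]
MSE = 8.0100/4 = 2.0025

2.0025


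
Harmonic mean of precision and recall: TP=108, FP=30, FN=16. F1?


Precision = 108/138 = 0.7826
Recall = 108/124 = 0.871
F1 = 2·P·R/(P+R) = 2·TP/(2·TP+FP+FN) = 216/(216+30+16) = 216/262 = 0.8244

0.8244


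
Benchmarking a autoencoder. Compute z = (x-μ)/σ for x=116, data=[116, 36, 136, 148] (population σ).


μ = 109, σ = 43.6692
z = (116 - 109)/43.6692 = 0.1603

0.1603


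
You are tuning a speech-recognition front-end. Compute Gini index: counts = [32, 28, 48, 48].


Probabilities: [32/156, 28/156, 48/156, 48/156] ≈ [0.2051, 0.1795, 0.3077, 0.3077]
Σpᵢ² = (1024 + 784 + 2304 + 2304)/156² = 6416/24336
Gini = 1 - Σpᵢ² = 1 - 6416/24336 = 0.7364

0.7364


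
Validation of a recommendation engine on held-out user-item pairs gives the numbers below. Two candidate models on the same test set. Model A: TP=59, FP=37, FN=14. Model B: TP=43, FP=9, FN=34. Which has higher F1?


Model A: P=59/96=0.6146, R=59/73=0.8082, F1=2PR/(P+R)=2TP/(2TP+FP+FN)=118/169=0.6982
Model B: P=43/52=0.8269, R=43/77=0.5584, F1=2PR/(P+R)=2TP/(2TP+FP+FN)=86/129=0.6667
0.6982 > 0.6667 → Model A

Model A


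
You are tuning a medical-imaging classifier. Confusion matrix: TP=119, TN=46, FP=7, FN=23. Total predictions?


Total = TP + TN + FP + FN
= 119 + 46 + 7 + 23
= 195
(Predicted positive: 126, predicted negative: 69)

195


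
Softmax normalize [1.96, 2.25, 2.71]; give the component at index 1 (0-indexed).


Exponentials: e^1.96=7.0993, e^2.25=9.4877, e^2.71=15.0293
Sum = 31.6163
Softmax = [0.2245, 0.3001, 0.4754]
p[1] = 9.4877/31.6163 = 0.3001

0.3001


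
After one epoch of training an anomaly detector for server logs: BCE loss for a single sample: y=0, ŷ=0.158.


BCE = -[y·ln(p) + (1-y)·ln(1-p)]
= -0 - 1·ln(1-0.158)
= -ln(0.842) = 0.172

0.172


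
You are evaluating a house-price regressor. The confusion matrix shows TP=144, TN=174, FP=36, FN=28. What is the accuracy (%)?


Accuracy = (TP+TN)/(TP+TN+FP+FN)
= (144+174)/(382)
= 318/382 = 83.25%

83.25%


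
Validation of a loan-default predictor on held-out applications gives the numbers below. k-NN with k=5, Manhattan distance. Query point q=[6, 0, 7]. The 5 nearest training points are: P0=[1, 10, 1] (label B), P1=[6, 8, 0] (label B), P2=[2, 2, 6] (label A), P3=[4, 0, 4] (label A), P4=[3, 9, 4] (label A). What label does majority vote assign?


d(q,P0) = 21  (label B)
d(q,P1) = 15  (label B)
d(q,P2) = 7  (label A)
d(q,P3) = 5  (label A)
d(q,P4) = 15  (label A)
Votes: A=3, B=2
Majority → A

A


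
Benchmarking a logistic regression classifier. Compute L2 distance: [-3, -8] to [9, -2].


d = √((-3-9)² + (-8+ 2)²)
  = √(144 + 36)
  = √180 = 13.4164

13.4164


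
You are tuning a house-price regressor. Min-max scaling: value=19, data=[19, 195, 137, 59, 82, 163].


min=19, max=195
(19-19)/(195-19) = 0/176 = 0.0

0.0


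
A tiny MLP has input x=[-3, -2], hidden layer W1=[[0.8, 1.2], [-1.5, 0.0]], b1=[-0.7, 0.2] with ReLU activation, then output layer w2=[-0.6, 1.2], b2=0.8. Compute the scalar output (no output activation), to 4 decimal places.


z1[0] = (0.8)·(-3) + (1.2)·(-2) - 0.7 = -5.5
z1[1] = (-1.5)·(-3) + (0.0)·(-2) + 0.2 = 4.7
h = ReLU(z1) = [0.0, 4.7]
output = (-0.6)·(0.0) + (1.2)·(4.7) + 0.8 = 6.44

6.44


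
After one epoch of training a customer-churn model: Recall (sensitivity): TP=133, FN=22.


Recall = TP/(TP+FN)
= 133/(133+22)
= 133/155 = 85.81%

85.81%


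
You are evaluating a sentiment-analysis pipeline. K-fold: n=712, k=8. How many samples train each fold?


Fold size = 712/8 = 89
Training per fold = 712 - 89 = 623

623


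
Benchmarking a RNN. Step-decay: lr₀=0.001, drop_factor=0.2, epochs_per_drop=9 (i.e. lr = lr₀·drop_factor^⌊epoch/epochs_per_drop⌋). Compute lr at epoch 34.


n_drops = ⌊34/9⌋ = 3
lr = 0.001·0.2^3 = 0.001·0.008 = 0.000008

0.000008


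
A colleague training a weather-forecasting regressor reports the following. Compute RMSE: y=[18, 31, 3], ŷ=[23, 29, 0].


MSE = 38/3 = 12.6667
RMSE = √(38/3) = 3.559

3.559


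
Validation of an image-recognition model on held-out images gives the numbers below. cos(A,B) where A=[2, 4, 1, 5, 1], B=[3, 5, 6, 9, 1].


A·B = 2·3 + 4·5 + 1·6 + 5·9 + 1·1 = 78
‖A‖ = √47 = 6.8557, ‖B‖ = √152 = 12.3288
cos = 78/(√47·√152) = 78/√7144 = 0.9228

0.9228


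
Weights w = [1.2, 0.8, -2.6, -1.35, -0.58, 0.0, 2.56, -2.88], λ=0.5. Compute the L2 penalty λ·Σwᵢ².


‖w‖₂² = (1.2)² + (0.8)² + (-2.6)² + (-1.35)² + (-0.58)² + (0.0)² + (2.56)² + (-2.88)²
     = 1.44 + 0.64 + 6.76 + 1.8225 + 0.3364 + 0 + 6.5536 + 8.2944
     = 25.8469
λ·‖w‖₂² = 0.5·25.8469 = 12.92345

12.92345


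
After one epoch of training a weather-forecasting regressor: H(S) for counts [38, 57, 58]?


Probabilities: [38/153, 57/153, 58/153] ≈ [0.2484, 0.3725, 0.3791]
H = -((38/153)·log₂(38/153) + (57/153)·log₂(57/153) + (58/153)·log₂(58/153))
  = 1.5603 bits

1.5603 bits


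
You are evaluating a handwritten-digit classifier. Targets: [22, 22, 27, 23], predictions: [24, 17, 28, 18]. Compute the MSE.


Squared errors: (22-24)²=4, (22-17)²=25, (27-28)²=1, (23-18)²=25
Sum = 55
MSE = 55/4 = 55/4

55/4


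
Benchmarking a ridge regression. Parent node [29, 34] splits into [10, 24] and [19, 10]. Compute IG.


Parent = [29, 34], H_parent = 0.9955
H_left = 0.874 (n=34), H_right = 0.9294 (n=29)
H_children = (34/63)·0.874 + (29/63)·0.9294 = 0.8995
IG = 0.9955 - 0.8995 = 0.096

0.096


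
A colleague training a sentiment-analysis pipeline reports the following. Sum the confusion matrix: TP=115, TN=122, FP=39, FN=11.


Total = TP + TN + FP + FN
= 115 + 122 + 39 + 11
= 287
(Predicted positive: 154, predicted negative: 133)

287


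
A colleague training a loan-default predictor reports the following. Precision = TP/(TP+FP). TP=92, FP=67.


Precision = TP/(TP+FP)
= 92/(92+67)
= 92/159 = 57.86%

57.86%


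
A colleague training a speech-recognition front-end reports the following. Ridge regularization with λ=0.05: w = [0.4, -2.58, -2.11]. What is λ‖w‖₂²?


‖w‖₂² = (0.4)² + (-2.58)² + (-2.11)²
     = 0.16 + 6.6564 + 4.4521
     = 11.2685
λ·‖w‖₂² = 0.05·11.2685 = 0.563425

0.563425


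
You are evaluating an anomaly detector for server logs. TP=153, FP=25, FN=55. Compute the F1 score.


Precision = 153/178 = 0.8596
Recall = 153/208 = 0.7356
F1 = 2·P·R/(P+R) = 2·TP/(2·TP+FP+FN) = 306/(306+25+55) = 306/386 = 0.7927

0.7927


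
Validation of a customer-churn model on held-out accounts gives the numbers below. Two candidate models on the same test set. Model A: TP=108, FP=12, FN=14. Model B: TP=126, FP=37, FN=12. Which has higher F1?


Model A: P=108/120=0.9, R=108/122=0.8852, F1=2PR/(P+R)=2TP/(2TP+FP+FN)=216/242=0.8926
Model B: P=126/163=0.773, R=126/138=0.913, F1=2PR/(P+R)=2TP/(2TP+FP+FN)=252/301=0.8372
0.8926 > 0.8372 → Model A

Model A


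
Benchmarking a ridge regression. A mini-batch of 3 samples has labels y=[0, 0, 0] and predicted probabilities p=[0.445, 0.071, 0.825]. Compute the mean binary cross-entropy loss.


L[0] = -ln(1-0.445) = -ln(0.555) = 0.5888
L[1] = -ln(1-0.071) = -ln(0.929) = 0.0736
L[2] = -ln(1-0.825) = -ln(0.175) = 1.743
mean = (0.5888 + 0.0736 + 1.743)/3 = 0.8018

0.8018


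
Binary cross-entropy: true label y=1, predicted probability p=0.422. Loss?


BCE = -[y·ln(p) + (1-y)·ln(1-p)]
= -1·ln(0.422) - 0
= -ln(0.422) = 0.8627

0.8627


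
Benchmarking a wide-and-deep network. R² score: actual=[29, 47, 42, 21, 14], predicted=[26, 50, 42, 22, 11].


ȳ = 30.6
SS_res = Σ(y-ŷ)² = 28
SS_tot = Σ(y-ȳ)² = 769.2
R² = 1 - SS_res/SS_tot = 1 - 0.0364 = 0.9636

0.9636


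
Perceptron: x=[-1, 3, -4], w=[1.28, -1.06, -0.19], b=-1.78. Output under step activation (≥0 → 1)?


z = (-1)·(1.28) + (3)·(-1.06) + (-4)·(-0.19) - 1.78
  = -5.48
step(z) = 0 (z<0)

0


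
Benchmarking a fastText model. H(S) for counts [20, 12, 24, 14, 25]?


Probabilities: [20/95, 12/95, 24/95, 14/95, 25/95] ≈ [0.2105, 0.1263, 0.2526, 0.1474, 0.2632]
H = -((20/95)·log₂(20/95) + (12/95)·log₂(12/95) + (24/95)·log₂(24/95) + (14/95)·log₂(14/95) + (25/95)·log₂(25/95))
  = 2.2657 bits

2.2657 bits


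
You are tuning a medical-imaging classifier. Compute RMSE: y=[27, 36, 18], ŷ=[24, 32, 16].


MSE = 29/3 = 9.6667
RMSE = √(29/3) = 3.1091

3.1091


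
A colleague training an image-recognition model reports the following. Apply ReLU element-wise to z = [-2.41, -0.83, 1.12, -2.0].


ReLU(-2.41) = max(0, -2.41) = 0.0
ReLU(-0.83) = max(0, -0.83) = 0.0
ReLU(1.12) = max(0, 1.12) = 1.12
ReLU(-2.0) = max(0, -2.0) = 0.0
result = [0.0, 0.0, 1.12, 0.0]

[0.0, 0.0, 1.12, 0.0]


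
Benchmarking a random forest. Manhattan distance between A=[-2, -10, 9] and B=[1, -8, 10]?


d = |-2-1| + |-10+ 8| + |9-10|
  = 3 + 2 + 1
  = 6

6


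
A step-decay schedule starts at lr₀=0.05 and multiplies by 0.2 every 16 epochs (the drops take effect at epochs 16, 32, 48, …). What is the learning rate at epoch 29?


n_drops = ⌊29/16⌋ = 1
lr = 0.05·0.2^1 = 0.05·0.2 = 0.01

0.01


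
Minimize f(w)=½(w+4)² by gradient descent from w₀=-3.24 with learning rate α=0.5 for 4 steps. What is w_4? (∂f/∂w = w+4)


step 1: grad = -3.24+4 = 0.76; w = -3.24 - 0.5·(0.76) = -3.62
step 2: grad = -3.62+4 = 0.38; w = -3.62 - 0.5·(0.38) = -3.81
step 3: grad = -3.81+4 = 0.19; w = -3.81 - 0.5·(0.19) = -3.905
step 4: grad = -3.905+4 = 0.095; w = -3.905 - 0.5·(0.095) = -3.9525

-3.9525


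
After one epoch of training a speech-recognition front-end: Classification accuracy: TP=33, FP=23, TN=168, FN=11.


Accuracy = (TP+TN)/(TP+TN+FP+FN)
= (33+168)/(235)
= 201/235 = 85.53%

85.53%


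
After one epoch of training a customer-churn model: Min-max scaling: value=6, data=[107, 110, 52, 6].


min=6, max=110
(6-6)/(110-6) = 0/104 = 0.0

0.0


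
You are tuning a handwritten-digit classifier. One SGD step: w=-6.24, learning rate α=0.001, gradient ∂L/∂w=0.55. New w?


w_new = w - α·∇
= -6.24 - 0.001·0.55
= -6.24 - 0.00055
= -6.24055

-6.24055


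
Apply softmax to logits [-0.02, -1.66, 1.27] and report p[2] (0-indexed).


Exponentials: e^-0.02=0.9802, e^-1.66=0.1901, e^1.27=3.5609
Sum = 4.7312
Softmax = [0.2072, 0.0402, 0.7526]
p[2] = 3.5609/4.7312 = 0.7526

0.7526


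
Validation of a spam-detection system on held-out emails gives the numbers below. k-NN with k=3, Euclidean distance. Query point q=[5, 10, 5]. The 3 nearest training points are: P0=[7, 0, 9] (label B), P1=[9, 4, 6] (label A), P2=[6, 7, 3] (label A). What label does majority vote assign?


d(q,P0) = 10.9545  (label B)
d(q,P1) = 7.2801  (label A)
d(q,P2) = 3.7417  (label A)
Votes: A=2, B=1
Majority → A

A


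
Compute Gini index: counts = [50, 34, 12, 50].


Probabilities: [50/146, 34/146, 12/146, 50/146] ≈ [0.3425, 0.2329, 0.0822, 0.3425]
Σpᵢ² = (2500 + 1156 + 144 + 2500)/146² = 6300/21316
Gini = 1 - Σpᵢ² = 1 - 6300/21316 = 0.7044

0.7044


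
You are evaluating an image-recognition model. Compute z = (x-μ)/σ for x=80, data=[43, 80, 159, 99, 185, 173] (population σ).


μ = 123.1667, σ = 52.3845
z = (80 - 123.1667)/52.3845 = -0.824

-0.824


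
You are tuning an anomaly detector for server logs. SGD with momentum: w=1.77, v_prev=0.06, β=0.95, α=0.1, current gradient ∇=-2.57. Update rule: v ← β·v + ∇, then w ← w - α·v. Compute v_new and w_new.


v_new = 0.95·0.06 - 2.57 = 0.057 - 2.57 = -2.513
w_new = 1.77 - 0.1·-2.513 = 1.77 + 0.2513 = 2.0213

v_new=-2.513, w_new=2.0213


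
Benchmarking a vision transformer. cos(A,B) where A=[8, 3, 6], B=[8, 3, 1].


A·B = 8·8 + 3·3 + 6·1 = 79
‖A‖ = √109 = 10.4403, ‖B‖ = √74 = 8.6023
cos = 79/(√109·√74) = 79/√8066 = 0.8796

0.8796


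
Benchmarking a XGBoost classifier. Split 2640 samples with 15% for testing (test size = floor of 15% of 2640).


Test = ⌊2640·15/100⌋ = 396
Train = 2640 - 396 = 2244

Train: 2244, Test: 396


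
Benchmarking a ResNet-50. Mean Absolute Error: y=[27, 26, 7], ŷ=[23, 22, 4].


Absolute errors: |27-23|=4, |26-22|=4, |7-4|=3
Sum = 11
MAE = 11/3 = 11/3

11/3


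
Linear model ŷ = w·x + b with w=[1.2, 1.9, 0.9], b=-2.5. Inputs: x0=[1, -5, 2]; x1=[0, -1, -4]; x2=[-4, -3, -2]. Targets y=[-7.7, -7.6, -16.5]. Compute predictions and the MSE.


ŷ0 = (1.2)·(1) + (1.9)·(-5) + (0.9)·(2) - 2.5 = -9.0
ŷ1 = (1.2)·(0) + (1.9)·(-1) + (0.9)·(-4) - 2.5 = -8.0
ŷ2 = (1.2)·(-4) + (1.9)·(-3) + (0.9)·(-2) - 2.5 = -14.8
errors² = [1.69, 0.16, 2.89]
MSE = 4.7400/3 = 1.58

1.58


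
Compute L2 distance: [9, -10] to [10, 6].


d = √((9-10)² + (-10-6)²)
  = √(1 + 256)
  = √257 = 16.0312

16.0312


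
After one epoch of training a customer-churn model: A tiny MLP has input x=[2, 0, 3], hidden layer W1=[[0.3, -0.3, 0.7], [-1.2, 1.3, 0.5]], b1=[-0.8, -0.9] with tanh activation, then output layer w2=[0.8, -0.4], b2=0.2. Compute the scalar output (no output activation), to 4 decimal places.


z1[0] = (0.3)·(2) + (-0.3)·(0) + (0.7)·(3) - 0.8 = 1.9
z1[1] = (-1.2)·(2) + (1.3)·(0) + (0.5)·(3) - 0.9 = -1.8
h = tanh(z1) = [0.9562, -0.9468]
output = (0.8)·(0.9562) + (-0.4)·(-0.9468) + 0.2 = 1.3437

1.3437


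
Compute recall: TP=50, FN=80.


Recall = TP/(TP+FN)
= 50/(50+80)
= 50/130 = 38.46%

38.46%


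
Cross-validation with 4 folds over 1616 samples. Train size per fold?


Fold size = 1616/4 = 404
Training per fold = 1616 - 404 = 1212

1212


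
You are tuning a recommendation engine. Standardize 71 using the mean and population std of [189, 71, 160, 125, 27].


μ = 114.4, σ = 58.7864
z = (71 - 114.4)/58.7864 = -0.7383

-0.7383


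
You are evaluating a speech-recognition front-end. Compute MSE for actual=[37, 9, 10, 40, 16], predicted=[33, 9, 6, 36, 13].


Squared errors: (37-33)²=16, (9-9)²=0, (10-6)²=16, (40-36)²=16, (16-13)²=9
Sum = 57
MSE = 57/5 = 57/5

57/5


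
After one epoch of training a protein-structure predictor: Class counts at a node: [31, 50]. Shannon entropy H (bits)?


Probabilities: [31/81, 50/81] ≈ [0.3827, 0.6173]
H = -((31/81)·log₂(31/81) + (50/81)·log₂(50/81))
  = 0.9599 bits

0.9599 bits


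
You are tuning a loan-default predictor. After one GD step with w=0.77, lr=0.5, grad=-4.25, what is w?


w_new = w - α·∇
= 0.77 - 0.5·-4.25
= 0.77 + 2.125
= 2.895

2.895


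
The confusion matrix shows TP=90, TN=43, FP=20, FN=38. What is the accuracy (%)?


Accuracy = (TP+TN)/(TP+TN+FP+FN)
= (90+43)/(191)
= 133/191 = 69.63%

69.63%


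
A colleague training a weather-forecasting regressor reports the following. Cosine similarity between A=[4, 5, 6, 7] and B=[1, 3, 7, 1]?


A·B = 4·1 + 5·3 + 6·7 + 7·1 = 68
‖A‖ = √126 = 11.225, ‖B‖ = √60 = 7.746
cos = 68/(√126·√60) = 68/√7560 = 0.7821

0.7821


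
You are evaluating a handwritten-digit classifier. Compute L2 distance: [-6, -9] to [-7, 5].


d = √((-6+ 7)² + (-9-5)²)
  = √(1 + 196)
  = √197 = 14.0357

14.0357


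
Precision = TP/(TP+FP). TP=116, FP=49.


Precision = TP/(TP+FP)
= 116/(116+49)
= 116/165 = 70.3%

70.3%


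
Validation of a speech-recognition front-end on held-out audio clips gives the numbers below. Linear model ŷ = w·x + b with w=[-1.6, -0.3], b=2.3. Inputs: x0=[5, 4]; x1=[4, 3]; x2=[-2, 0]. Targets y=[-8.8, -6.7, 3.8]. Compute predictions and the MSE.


ŷ0 = (-1.6)·(5) + (-0.3)·(4) + 2.3 = -6.9
ŷ1 = (-1.6)·(4) + (-0.3)·(3) + 2.3 = -5.0
ŷ2 = (-1.6)·(-2) + (-0.3)·(0) + 2.3 = 5.5
errors² = [3.61, 2.89, 2.89]
MSE = 9.3900/3 = 3.13

3.13


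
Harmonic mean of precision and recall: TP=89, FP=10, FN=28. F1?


Precision = 89/99 = 0.899
Recall = 89/117 = 0.7607
F1 = 2·P·R/(P+R) = 2·TP/(2·TP+FP+FN) = 178/(178+10+28) = 178/216 = 0.8241

0.8241


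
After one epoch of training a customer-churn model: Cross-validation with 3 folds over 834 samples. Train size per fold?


Fold size = 834/3 = 278
Training per fold = 834 - 278 = 556

556


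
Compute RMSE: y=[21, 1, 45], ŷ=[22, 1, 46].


MSE = 2/3 = 0.6667
RMSE = √(2/3) = 0.8165

0.8165


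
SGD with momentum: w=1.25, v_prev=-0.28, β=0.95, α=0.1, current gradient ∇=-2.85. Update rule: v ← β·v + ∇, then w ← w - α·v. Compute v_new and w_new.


v_new = 0.95·-0.28 - 2.85 = -0.266 - 2.85 = -3.116
w_new = 1.25 - 0.1·-3.116 = 1.25 + 0.3116 = 1.5616

v_new=-3.116, w_new=1.5616


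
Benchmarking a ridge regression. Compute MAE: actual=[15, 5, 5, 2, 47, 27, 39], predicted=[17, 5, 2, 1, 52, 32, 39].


Absolute errors: |15-17|=2, |5-5|=0, |5-2|=3, |2-1|=1, |47-52|=5, |27-32|=5, |39-39|=0
Sum = 16
MAE = 16/7 = 16/7

16/7


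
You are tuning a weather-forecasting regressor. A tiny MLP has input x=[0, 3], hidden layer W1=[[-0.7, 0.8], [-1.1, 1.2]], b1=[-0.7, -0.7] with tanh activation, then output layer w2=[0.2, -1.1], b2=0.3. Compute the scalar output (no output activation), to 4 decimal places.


z1[0] = (-0.7)·(0) + (0.8)·(3) - 0.7 = 1.7
z1[1] = (-1.1)·(0) + (1.2)·(3) - 0.7 = 2.9
h = tanh(z1) = [0.9354, 0.994]
output = (0.2)·(0.9354) + (-1.1)·(0.994) + 0.3 = -0.6063

-0.6063


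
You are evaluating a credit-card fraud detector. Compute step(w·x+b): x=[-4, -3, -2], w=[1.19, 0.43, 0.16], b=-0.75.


z = (-4)·(1.19) + (-3)·(0.43) + (-2)·(0.16) - 0.75
  = -7.12
step(z) = 0 (z<0)

0


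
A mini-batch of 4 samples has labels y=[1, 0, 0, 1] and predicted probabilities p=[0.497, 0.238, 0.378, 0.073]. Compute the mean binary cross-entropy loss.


L[0] = -ln(0.497) = 0.6992
L[1] = -ln(1-0.238) = -ln(0.762) = 0.2718
L[2] = -ln(1-0.378) = -ln(0.622) = 0.4748
L[3] = -ln(0.073) = 2.6173
mean = (0.6992 + 0.2718 + 0.4748 + 2.6173)/4 = 1.0158

1.0158


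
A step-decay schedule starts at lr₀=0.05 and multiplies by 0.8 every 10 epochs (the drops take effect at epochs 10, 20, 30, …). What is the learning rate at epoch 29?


n_drops = ⌊29/10⌋ = 2
lr = 0.05·0.8^2 = 0.05·0.64 = 0.032

0.032


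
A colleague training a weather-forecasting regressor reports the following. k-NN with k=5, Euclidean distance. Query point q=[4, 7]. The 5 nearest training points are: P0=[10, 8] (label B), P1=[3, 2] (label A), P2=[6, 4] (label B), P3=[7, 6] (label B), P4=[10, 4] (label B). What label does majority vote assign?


d(q,P0) = 6.0828  (label B)
d(q,P1) = 5.099  (label A)
d(q,P2) = 3.6056  (label B)
d(q,P3) = 3.1623  (label B)
d(q,P4) = 6.7082  (label B)
Votes: A=1, B=4
Majority → B

B


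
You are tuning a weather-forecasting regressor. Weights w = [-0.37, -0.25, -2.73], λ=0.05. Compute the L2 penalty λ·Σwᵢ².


‖w‖₂² = (-0.37)² + (-0.25)² + (-2.73)²
     = 0.1369 + 0.0625 + 7.4529
     = 7.6523
λ·‖w‖₂² = 0.05·7.6523 = 0.382615

0.382615


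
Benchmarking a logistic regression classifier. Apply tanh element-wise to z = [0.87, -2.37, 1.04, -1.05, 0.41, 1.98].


tanh(0.87) = 0.7014
tanh(-2.37) = -0.9827
tanh(1.04) = 0.7779
tanh(-1.05) = -0.7818
tanh(0.41) = 0.3885
tanh(1.98) = 0.9626
result = [0.7014, -0.9827, 0.7779, -0.7818, 0.3885, 0.9626]

[0.7014, -0.9827, 0.7779, -0.7818, 0.3885, 0.9626]


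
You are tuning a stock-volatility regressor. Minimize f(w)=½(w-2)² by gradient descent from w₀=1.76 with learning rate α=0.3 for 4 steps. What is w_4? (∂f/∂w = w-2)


step 1: grad = 1.76-2 = -0.24; w = 1.76 - 0.3·(-0.24) = 1.832
step 2: grad = 1.832-2 = -0.168; w = 1.832 - 0.3·(-0.168) = 1.8824
step 3: grad = 1.8824-2 = -0.1176; w = 1.8824 - 0.3·(-0.1176) = 1.91768
step 4: grad = 1.91768-2 = -0.08232; w = 1.91768 - 0.3·(-0.08232) = 1.942376

1.942376


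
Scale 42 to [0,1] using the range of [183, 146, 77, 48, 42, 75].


min=42, max=183
(42-42)/(183-42) = 0/141 = 0.0

0.0


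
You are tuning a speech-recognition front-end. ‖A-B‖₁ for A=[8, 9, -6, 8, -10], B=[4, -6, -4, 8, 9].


d = |8-4| + |9+ 6| + |-6+ 4| + |8-8| + |-10-9|
  = 4 + 15 + 2 + 0 + 19
  = 40

40


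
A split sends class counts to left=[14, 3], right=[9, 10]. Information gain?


Parent = [23, 13], H_parent = 0.9436
H_left = 0.6723 (n=17), H_right = 0.998 (n=19)
H_children = (17/36)·0.6723 + (19/36)·0.998 = 0.8442
IG = 0.9436 - 0.8442 = 0.0994

0.0994


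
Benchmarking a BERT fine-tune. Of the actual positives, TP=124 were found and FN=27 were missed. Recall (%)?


Recall = TP/(TP+FN)
= 124/(124+27)
= 124/151 = 82.12%

82.12%


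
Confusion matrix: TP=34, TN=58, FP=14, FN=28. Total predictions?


Total = TP + TN + FP + FN
= 34 + 58 + 14 + 28
= 134
(Predicted positive: 48, predicted negative: 86)

134


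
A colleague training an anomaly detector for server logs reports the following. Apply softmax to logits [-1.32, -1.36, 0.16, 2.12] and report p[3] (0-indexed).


Exponentials: e^-1.32=0.2671, e^-1.36=0.2567, e^0.16=1.1735, e^2.12=8.3311
Sum = 10.0284
Softmax = [0.0266, 0.0256, 0.117, 0.8308]
p[3] = 8.3311/10.0284 = 0.8308

0.8308


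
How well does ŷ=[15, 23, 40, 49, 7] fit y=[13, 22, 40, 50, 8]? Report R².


ȳ = 26.6
SS_res = Σ(y-ŷ)² = 7
SS_tot = Σ(y-ȳ)² = 1279.2
R² = 1 - SS_res/SS_tot = 1 - 0.0055 = 0.9945

0.9945


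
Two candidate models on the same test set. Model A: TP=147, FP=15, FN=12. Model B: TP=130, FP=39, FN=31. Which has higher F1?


Model A: P=147/162=0.9074, R=147/159=0.9245, F1=2PR/(P+R)=2TP/(2TP+FP+FN)=294/321=0.9159
Model B: P=130/169=0.7692, R=130/161=0.8075, F1=2PR/(P+R)=2TP/(2TP+FP+FN)=260/330=0.7879
0.9159 > 0.7879 → Model A

Model A


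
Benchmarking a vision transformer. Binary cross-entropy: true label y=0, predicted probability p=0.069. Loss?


BCE = -[y·ln(p) + (1-y)·ln(1-p)]
= -0 - 1·ln(1-0.069)
= -ln(0.931) = 0.0715

0.0715


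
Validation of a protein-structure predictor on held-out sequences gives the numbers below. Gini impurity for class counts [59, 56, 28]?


Probabilities: [59/143, 56/143, 28/143] ≈ [0.4126, 0.3916, 0.1958]
Σpᵢ² = (3481 + 3136 + 784)/143² = 7401/20449
Gini = 1 - Σpᵢ² = 1 - 7401/20449 = 0.6381

0.6381


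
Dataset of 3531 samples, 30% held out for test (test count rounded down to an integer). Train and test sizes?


Test = ⌊3531·30/100⌋ = 1059
Train = 3531 - 1059 = 2472

Train: 2472, Test: 1059


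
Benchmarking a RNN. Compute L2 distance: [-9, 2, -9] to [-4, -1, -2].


d = √((-9+ 4)² + (2+ 1)² + (-9+ 2)²)
  = √(25 + 9 + 49)
  = √83 = 9.1104

9.1104


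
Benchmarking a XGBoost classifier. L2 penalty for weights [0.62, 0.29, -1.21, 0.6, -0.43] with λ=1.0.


‖w‖₂² = (0.62)² + (0.29)² + (-1.21)² + (0.6)² + (-0.43)²
     = 0.3844 + 0.0841 + 1.4641 + 0.36 + 0.1849
     = 2.4775
λ·‖w‖₂² = 1.0·2.4775 = 2.4775

2.4775


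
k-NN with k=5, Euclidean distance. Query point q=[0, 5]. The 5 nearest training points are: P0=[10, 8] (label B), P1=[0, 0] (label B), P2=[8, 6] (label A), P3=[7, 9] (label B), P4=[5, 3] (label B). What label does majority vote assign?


d(q,P0) = 10.4403  (label B)
d(q,P1) = 5.0  (label B)
d(q,P2) = 8.0623  (label A)
d(q,P3) = 8.0623  (label B)
d(q,P4) = 5.3852  (label B)
Votes: A=1, B=4
Majority → B

B


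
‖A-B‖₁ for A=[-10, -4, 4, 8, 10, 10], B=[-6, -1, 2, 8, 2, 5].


d = |-10+ 6| + |-4+ 1| + |4-2| + |8-8| + |10-2| + |10-5|
  = 4 + 3 + 2 + 0 + 8 + 5
  = 22

22


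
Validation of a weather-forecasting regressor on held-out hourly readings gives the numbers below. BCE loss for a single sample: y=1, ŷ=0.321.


BCE = -[y·ln(p) + (1-y)·ln(1-p)]
= -1·ln(0.321) - 0
= -ln(0.321) = 1.1363

1.1363


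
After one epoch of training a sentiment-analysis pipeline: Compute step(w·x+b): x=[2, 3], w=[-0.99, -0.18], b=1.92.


z = (2)·(-0.99) + (3)·(-0.18) + 1.92
  = -0.6
step(z) = 0 (z<0)

0


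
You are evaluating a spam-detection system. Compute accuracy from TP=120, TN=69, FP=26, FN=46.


Accuracy = (TP+TN)/(TP+TN+FP+FN)
= (120+69)/(261)
= 189/261 = 72.41%

72.41%


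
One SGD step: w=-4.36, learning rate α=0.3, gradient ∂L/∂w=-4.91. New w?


w_new = w - α·∇
= -4.36 - 0.3·-4.91
= -4.36 + 1.473
= -2.887

-2.887


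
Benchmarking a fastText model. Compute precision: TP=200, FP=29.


Precision = TP/(TP+FP)
= 200/(200+29)
= 200/229 = 87.34%

87.34%


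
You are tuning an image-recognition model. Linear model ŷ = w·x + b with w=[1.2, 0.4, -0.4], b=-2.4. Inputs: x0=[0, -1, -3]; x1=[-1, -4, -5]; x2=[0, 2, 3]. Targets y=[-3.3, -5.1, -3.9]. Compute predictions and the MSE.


ŷ0 = (1.2)·(0) + (0.4)·(-1) + (-0.4)·(-3) - 2.4 = -1.6
ŷ1 = (1.2)·(-1) + (0.4)·(-4) + (-0.4)·(-5) - 2.4 = -3.2
ŷ2 = (1.2)·(0) + (0.4)·(2) + (-0.4)·(3) - 2.4 = -2.8
errors² = [2.89, 3.61, 1.21]
MSE = 7.7100/3 = 2.57

2.57


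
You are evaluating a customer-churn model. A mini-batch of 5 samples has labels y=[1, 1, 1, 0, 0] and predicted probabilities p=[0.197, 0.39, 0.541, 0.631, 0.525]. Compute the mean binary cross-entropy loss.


L[0] = -ln(0.197) = 1.6246
L[1] = -ln(0.39) = 0.9416
L[2] = -ln(0.541) = 0.6143
L[3] = -ln(1-0.631) = -ln(0.369) = 0.997
L[4] = -ln(1-0.525) = -ln(0.475) = 0.7444
mean = (1.6246 + 0.9416 + 0.6143 + 0.997 + 0.7444)/5 = 0.9844

0.9844


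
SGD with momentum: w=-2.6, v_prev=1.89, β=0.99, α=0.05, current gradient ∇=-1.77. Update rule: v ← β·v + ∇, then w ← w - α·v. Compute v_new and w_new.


v_new = 0.99·1.89 - 1.77 = 1.8711 - 1.77 = 0.1011
w_new = -2.6 - 0.05·0.1011 = -2.6 - 0.005055 = -2.605055

v_new=0.1011, w_new=-2.605055


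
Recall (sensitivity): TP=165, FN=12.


Recall = TP/(TP+FN)
= 165/(165+12)
= 165/177 = 93.22%

93.22%


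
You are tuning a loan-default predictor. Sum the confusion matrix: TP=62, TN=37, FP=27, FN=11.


Total = TP + TN + FP + FN
= 62 + 37 + 27 + 11
= 137
(Predicted positive: 89, predicted negative: 48)

137


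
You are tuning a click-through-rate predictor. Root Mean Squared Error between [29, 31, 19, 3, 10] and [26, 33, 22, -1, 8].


MSE = 42/5 = 8.4
RMSE = √(42/5) = 2.8983

2.8983


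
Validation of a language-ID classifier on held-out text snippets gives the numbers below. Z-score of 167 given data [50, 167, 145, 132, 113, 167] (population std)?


μ = 129, σ = 40.104
z = (167 - 129)/40.104 = 0.9475

0.9475


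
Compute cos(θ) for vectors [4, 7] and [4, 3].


A·B = 4·4 + 7·3 = 37
‖A‖ = √65 = 8.0623, ‖B‖ = √25 = 5
cos = 37/(√65·√25) = 37/√1625 = 0.9179

0.9179


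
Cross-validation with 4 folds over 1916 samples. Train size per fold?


Fold size = 1916/4 = 479
Training per fold = 1916 - 479 = 1437

1437


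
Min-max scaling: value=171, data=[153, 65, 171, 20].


min=20, max=171
(171-20)/(171-20) = 151/151 = 1.0

1.0


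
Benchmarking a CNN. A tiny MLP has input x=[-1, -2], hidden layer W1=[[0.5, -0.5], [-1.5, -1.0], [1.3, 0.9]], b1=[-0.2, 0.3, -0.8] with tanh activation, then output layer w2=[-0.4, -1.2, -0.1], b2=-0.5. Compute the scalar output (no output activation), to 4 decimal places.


z1[0] = (0.5)·(-1) + (-0.5)·(-2) - 0.2 = 0.3
z1[1] = (-1.5)·(-1) + (-1.0)·(-2) + 0.3 = 3.8
z1[2] = (1.3)·(-1) + (0.9)·(-2) - 0.8 = -3.9
h = tanh(z1) = [0.2913, 0.999, -0.9992]
output = (-0.4)·(0.2913) + (-1.2)·(0.999) + (-0.1)·(-0.9992) - 0.5 = -1.7154

-1.7154


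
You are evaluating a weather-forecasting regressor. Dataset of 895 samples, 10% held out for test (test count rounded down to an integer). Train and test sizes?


Test = ⌊895·10/100⌋ = 89
Train = 895 - 89 = 806

Train: 806, Test: 89


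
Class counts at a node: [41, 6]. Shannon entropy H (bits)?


Probabilities: [41/47, 6/47] ≈ [0.8723, 0.1277]
H = -((41/47)·log₂(41/47) + (6/47)·log₂(6/47))
  = 0.551 bits

0.551 bits


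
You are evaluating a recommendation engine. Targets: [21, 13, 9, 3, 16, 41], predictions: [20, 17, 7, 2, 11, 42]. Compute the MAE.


Absolute errors: |21-20|=1, |13-17|=4, |9-7|=2, |3-2|=1, |16-11|=5, |41-42|=1
Sum = 14
MAE = 14/6 = 7/3

7/3


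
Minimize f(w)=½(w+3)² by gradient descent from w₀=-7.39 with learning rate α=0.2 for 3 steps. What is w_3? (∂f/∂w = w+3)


step 1: grad = -7.39+3 = -4.39; w = -7.39 - 0.2·(-4.39) = -6.512
step 2: grad = -6.512+3 = -3.512; w = -6.512 - 0.2·(-3.512) = -5.8096
step 3: grad = -5.8096+3 = -2.8096; w = -5.8096 - 0.2·(-2.8096) = -5.24768

-5.24768


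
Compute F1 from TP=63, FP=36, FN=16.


Precision = 63/99 = 0.6364
Recall = 63/79 = 0.7975
F1 = 2·P·R/(P+R) = 2·TP/(2·TP+FP+FN) = 126/(126+36+16) = 126/178 = 0.7079

0.7079


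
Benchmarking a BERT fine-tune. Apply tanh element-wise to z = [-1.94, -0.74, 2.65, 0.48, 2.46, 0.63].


tanh(-1.94) = -0.9595
tanh(-0.74) = -0.6291
tanh(2.65) = 0.9901
tanh(0.48) = 0.4462
tanh(2.46) = 0.9855
tanh(0.63) = 0.5581
result = [-0.9595, -0.6291, 0.9901, 0.4462, 0.9855, 0.5581]

[-0.9595, -0.6291, 0.9901, 0.4462, 0.9855, 0.5581]


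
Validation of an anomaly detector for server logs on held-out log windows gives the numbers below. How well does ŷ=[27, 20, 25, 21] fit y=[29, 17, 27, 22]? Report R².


ȳ = 23.75
SS_res = Σ(y-ŷ)² = 18
SS_tot = Σ(y-ȳ)² = 86.75
R² = 1 - SS_res/SS_tot = 1 - 0.2075 = 0.7925

0.7925


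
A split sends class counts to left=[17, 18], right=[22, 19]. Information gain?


Parent = [39, 37], H_parent = 0.9995
H_left = 0.9994 (n=35), H_right = 0.9961 (n=41)
H_children = (35/76)·0.9994 + (41/76)·0.9961 = 0.9976
IG = 0.9995 - 0.9976 = 0.0019

0.0019


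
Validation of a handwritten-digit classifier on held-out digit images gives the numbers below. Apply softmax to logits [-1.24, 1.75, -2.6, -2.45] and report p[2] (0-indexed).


Exponentials: e^-1.24=0.2894, e^1.75=5.7546, e^-2.6=0.0743, e^-2.45=0.0863
Sum = 6.2046
Softmax = [0.0466, 0.9275, 0.012, 0.0139]
p[2] = 0.0743/6.2046 = 0.012

0.012


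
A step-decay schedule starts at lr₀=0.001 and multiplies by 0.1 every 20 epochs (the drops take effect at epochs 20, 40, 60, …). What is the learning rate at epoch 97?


n_drops = ⌊97/20⌋ = 4
lr = 0.001·0.1^4 = 0.001·0.0001 = 0.0000001

0.0000001


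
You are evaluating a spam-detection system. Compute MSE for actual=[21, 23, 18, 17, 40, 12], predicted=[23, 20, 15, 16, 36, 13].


Squared errors: (21-23)²=4, (23-20)²=9, (18-15)²=9, (17-16)²=1, (40-36)²=16, (12-13)²=1
Sum = 40
MSE = 40/6 = 20/3

20/3
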